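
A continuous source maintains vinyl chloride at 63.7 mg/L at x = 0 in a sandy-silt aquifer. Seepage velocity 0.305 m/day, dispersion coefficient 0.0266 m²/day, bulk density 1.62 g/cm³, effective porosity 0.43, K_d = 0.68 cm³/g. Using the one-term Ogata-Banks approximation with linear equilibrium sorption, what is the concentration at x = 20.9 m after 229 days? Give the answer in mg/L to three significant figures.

15.5 mg/L

Retardation factor R = 1 + ρ_b·K_d/n = 1 + 1.62 × 0.68/0.43 = 3.562.
Sorption retards both mechanisms: v_R = v/R = 0.08563 m/day, D_R = D/R = 0.007468 m²/day.
v_R·t = 0.08563 × 229 = 19.60927 m; 2√(D_R t) = 2.615 m; argument = (20.9 − 19.60927)/2.615 = 0.4936.
C = C₀ × ½·erfc(0.4936) = 63.7 × 0.2426 = 15.5 mg/L.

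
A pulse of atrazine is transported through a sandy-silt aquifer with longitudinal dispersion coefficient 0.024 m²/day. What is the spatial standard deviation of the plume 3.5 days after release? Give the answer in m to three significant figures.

Dispersive spreading gives a Gaussian with σ² = 2Dt; advection only shifts the center.
σ = √(2 × 0.024 × 3.5) = 0.410 m.

0.410 m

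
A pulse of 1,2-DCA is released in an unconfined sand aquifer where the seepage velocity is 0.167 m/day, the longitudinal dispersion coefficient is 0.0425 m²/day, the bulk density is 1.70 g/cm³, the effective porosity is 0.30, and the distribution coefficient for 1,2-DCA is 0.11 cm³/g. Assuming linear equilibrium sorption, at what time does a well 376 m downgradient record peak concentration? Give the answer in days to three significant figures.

3650 days

Retardation factor R = 1 + ρ_b·K_d/n = 1 + 1.70 × 0.11/0.30 = 1.623.
Sorption retards both mechanisms: v_R = v/R = 0.1029 m/day, D_R = D/R = 0.02619 m²/day.
Peak time from v_R²t² + 2D_R t − x² = 0: t = (√(D_R² + v_R²x²) − D_R)/v_R².
√(D_R² + v_R²x²) = √(0.02619² + 0.1029² × 376²) = 38.69; v_R² = 0.01059.
t = (38.69 − 0.02619)/0.01059 = 3650 days.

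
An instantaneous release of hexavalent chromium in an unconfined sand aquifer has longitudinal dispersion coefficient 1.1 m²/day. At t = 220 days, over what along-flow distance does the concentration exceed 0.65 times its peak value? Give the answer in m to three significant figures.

40.8 m

The plume is Gaussian with σ = √(2Dt) = √(2 × 1.1 × 220) = 22.00 m.
C/C_peak = exp(−Δx²/(2σ²)) = 0.65 ⇒ Δx = σ·√(−2 ln 0.65) = 22.00 × 0.9282 = 20.42 m.
Width = 2Δx = 40.8 m.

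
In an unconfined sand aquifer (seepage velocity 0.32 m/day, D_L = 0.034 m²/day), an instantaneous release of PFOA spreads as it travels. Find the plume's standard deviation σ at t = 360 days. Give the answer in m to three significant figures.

4.95 m

Dispersive spreading gives a Gaussian with σ² = 2Dt; advection only shifts the center.
σ = √(2 × 0.034 × 360) = 4.95 m.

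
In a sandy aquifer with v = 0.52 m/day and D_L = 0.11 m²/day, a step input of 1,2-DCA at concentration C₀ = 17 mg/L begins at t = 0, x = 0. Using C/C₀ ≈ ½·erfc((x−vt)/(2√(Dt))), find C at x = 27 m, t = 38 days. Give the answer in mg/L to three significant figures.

For a continuous step input, C/C₀ ≈ ½·erfc((x−vt)/(2√(Dt))).
vt = 0.52 × 38 = 19.76 m and 2√(Dt) = 2√(0.11 × 38) = 4.089 m.
Argument (x−vt)/(2√(Dt)) = (27 − 19.76)/4.089 = 1.771; ½·erfc(1.771) = 0.006130.
C = 17 × 0.006130 = 0.104 mg/L.

0.104 mg/L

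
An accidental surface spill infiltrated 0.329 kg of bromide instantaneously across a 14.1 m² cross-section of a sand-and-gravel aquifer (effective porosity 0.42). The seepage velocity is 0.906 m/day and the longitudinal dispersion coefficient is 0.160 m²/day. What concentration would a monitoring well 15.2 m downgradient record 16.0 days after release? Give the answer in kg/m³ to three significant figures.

0.00933 kg/m³

For an instantaneous plane source, C(x,t) = M/(n_e·A·√(4πDt)) · exp(−(x−vt)²/(4Dt)), with n_e·A the pore (flow) area.
Plume center vt = 0.906 × 16.0 = 14.496 m, so the well at 15.2 m is 0.704 m downgradient of the peak.
√(4πDt) = 5.672 m, giving peak height M/(n_e·A·√(4πDt)) = 0.329/(0.42 × 14.1 × 5.672) = 0.009795 kg/m³.
(x−vt)²/(4Dt) = (0.704)²/(4 × 0.160 × 16.0) = 0.04840; exp(−0.04840) = 0.9528.
C = 0.009795 × 0.9528 = 0.00933 kg/m³.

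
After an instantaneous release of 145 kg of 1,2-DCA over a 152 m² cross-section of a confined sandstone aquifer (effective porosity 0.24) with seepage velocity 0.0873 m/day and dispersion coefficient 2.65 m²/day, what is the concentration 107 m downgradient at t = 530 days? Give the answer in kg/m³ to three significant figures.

For an instantaneous plane source, C(x,t) = M/(n_e·A·√(4πDt)) · exp(−(x−vt)²/(4Dt)), with n_e·A the pore (flow) area.
Plume center vt = 0.0873 × 530 = 46.269 m, so the well at 107 m is 60.731 m downgradient of the peak.
√(4πDt) = 132.9 m, giving peak height M/(n_e·A·√(4πDt)) = 145/(0.24 × 152 × 132.9) = 0.02991 kg/m³.
(x−vt)²/(4Dt) = (60.731)²/(4 × 2.65 × 530) = 0.6565; exp(−0.6565) = 0.5187.
C = 0.02991 × 0.5187 = 0.0155 kg/m³.

0.0155 kg/m³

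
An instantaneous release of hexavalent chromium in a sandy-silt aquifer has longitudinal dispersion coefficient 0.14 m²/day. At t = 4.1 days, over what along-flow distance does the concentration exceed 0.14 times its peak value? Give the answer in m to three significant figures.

The plume is Gaussian with σ = √(2Dt) = √(2 × 0.14 × 4.1) = 1.071 m.
C/C_peak = exp(−Δx²/(2σ²)) = 0.14 ⇒ Δx = σ·√(−2 ln 0.14) = 1.071 × 1.983 = 2.124 m.
Width = 2Δx = 4.25 m.

4.25 m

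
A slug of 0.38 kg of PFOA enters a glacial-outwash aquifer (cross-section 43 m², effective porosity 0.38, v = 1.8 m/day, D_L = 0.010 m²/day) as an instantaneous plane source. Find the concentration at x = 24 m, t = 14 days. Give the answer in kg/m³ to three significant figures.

For an instantaneous plane source, C(x,t) = M/(n_e·A·√(4πDt)) · exp(−(x−vt)²/(4Dt)), with n_e·A the pore (flow) area.
Plume center vt = 1.8 × 14 = 25.2 m, so the well at 24 m is 1.2 m upgradient of the peak.
√(4πDt) = 1.326 m, giving peak height M/(n_e·A·√(4πDt)) = 0.38/(0.38 × 43 × 1.326) = 0.01754 kg/m³.
(x−vt)²/(4Dt) = (-1.2)²/(4 × 0.010 × 14) = 2.571; exp(−2.571) = 0.07646.
C = 0.01754 × 0.07646 = 0.00134 kg/m³.

0.00134 kg/m³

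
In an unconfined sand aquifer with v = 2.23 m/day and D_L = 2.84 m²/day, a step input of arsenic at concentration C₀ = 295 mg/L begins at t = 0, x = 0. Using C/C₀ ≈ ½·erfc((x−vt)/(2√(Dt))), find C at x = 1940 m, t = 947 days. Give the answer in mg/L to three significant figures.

For a continuous step input, C/C₀ ≈ ½·erfc((x−vt)/(2√(Dt))).
vt = 2.23 × 947 = 2111.81 m and 2√(Dt) = 2√(2.84 × 947) = 103.7 m.
Argument (x−vt)/(2√(Dt)) = (1940 − 2111.81)/103.7 = -1.657; ½·erfc(-1.657) = 0.9904.
C = 295 × 0.9904 = 292 mg/L.

292 mg/L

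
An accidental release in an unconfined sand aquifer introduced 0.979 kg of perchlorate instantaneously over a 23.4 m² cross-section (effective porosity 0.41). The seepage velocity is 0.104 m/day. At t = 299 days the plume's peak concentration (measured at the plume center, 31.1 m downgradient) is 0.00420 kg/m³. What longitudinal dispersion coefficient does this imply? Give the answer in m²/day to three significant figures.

0.157 m²/day

At the plume center C_max = M/(n_e·A·√(4πDt)), so D = M²/(4πt·(n_e·A·C_max)²).
n_e·A·C_max = 0.41 × 23.4 × 0.00420 = 0.04029 kg/m.
D = 0.979²/(4π × 299 × 0.04029²) = 0.157 m²/day.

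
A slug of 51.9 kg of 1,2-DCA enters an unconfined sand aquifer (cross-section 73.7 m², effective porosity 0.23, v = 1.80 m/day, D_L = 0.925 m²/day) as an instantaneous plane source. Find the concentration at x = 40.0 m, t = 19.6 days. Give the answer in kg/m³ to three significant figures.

For an instantaneous plane source, C(x,t) = M/(n_e·A·√(4πDt)) · exp(−(x−vt)²/(4Dt)), with n_e·A the pore (flow) area.
Plume center vt = 1.80 × 19.6 = 35.28 m, so the well at 40.0 m is 4.72 m downgradient of the peak.
√(4πDt) = 15.09 m, giving peak height M/(n_e·A·√(4πDt)) = 51.9/(0.23 × 73.7 × 15.09) = 0.2029 kg/m³.
(x−vt)²/(4Dt) = (4.72)²/(4 × 0.925 × 19.6) = 0.3072; exp(−0.3072) = 0.7355.
C = 0.2029 × 0.7355 = 0.149 kg/m³.

0.149 kg/m³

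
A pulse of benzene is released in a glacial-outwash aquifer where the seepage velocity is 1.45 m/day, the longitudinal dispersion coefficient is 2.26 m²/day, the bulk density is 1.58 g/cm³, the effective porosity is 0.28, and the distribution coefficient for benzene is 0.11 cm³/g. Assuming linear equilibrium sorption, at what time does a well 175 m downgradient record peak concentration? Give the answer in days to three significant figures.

Retardation factor R = 1 + ρ_b·K_d/n = 1 + 1.58 × 0.11/0.28 = 1.621.
Sorption retards both mechanisms: v_R = v/R = 0.8945 m/day, D_R = D/R = 1.394 m²/day.
Peak time from v_R²t² + 2D_R t − x² = 0: t = (√(D_R² + v_R²x²) − D_R)/v_R².
√(D_R² + v_R²x²) = √(1.394² + 0.8945² × 175²) = 156.5; v_R² = 0.8001.
t = (156.5 − 1.394)/0.8001 = 194 days.

194 days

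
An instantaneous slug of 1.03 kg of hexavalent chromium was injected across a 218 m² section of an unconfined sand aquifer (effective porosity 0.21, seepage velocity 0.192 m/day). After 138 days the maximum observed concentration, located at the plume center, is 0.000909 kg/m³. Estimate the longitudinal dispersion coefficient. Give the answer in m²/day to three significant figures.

At the plume center C_max = M/(n_e·A·√(4πDt)), so D = M²/(4πt·(n_e·A·C_max)²).
n_e·A·C_max = 0.21 × 218 × 0.000909 = 0.04161 kg/m.
D = 1.03²/(4π × 138 × 0.04161²) = 0.353 m²/day.

0.353 m²/day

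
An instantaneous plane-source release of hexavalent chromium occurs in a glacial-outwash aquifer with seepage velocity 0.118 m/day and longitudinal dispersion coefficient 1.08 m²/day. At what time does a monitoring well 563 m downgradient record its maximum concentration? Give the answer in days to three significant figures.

For the 1D instantaneous-source solution, setting ∂C/∂t = 0 at fixed x gives v²t² + 2Dt − x² = 0, so t = (√(D² + v²x²) − D)/v².
√(D² + v²x²) = √(1.08² + 0.118² × 563²) = 66.44; v² = 0.013924.
t = (66.44 − 1.08)/0.013924 = 4690 days (vs. the pure-advection estimate x/v = 4770 d).

4690 days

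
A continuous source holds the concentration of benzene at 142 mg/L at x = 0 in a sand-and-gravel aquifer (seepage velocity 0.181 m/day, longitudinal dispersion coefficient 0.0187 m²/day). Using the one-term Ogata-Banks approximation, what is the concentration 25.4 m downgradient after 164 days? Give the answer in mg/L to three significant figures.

136 mg/L

For a continuous step input, C/C₀ ≈ ½·erfc((x−vt)/(2√(Dt))).
vt = 0.181 × 164 = 29.684 m and 2√(Dt) = 2√(0.0187 × 164) = 3.502 m.
Argument (x−vt)/(2√(Dt)) = (25.4 − 29.684)/3.502 = -1.223; ½·erfc(-1.223) = 0.9581.
C = 142 × 0.9581 = 136 mg/L.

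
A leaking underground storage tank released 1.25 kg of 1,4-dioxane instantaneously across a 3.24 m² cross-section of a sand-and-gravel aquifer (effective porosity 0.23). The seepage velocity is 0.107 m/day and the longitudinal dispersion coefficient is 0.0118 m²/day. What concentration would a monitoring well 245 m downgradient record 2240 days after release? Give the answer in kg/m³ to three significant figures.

0.0704 kg/m³

For an instantaneous plane source, C(x,t) = M/(n_e·A·√(4πDt)) · exp(−(x−vt)²/(4Dt)), with n_e·A the pore (flow) area.
Plume center vt = 0.107 × 2240 = 239.68 m, so the well at 245 m is 5.32 m downgradient of the peak.
√(4πDt) = 18.23 m, giving peak height M/(n_e·A·√(4πDt)) = 1.25/(0.23 × 3.24 × 18.23) = 0.09201 kg/m³.
(x−vt)²/(4Dt) = (5.32)²/(4 × 0.0118 × 2240) = 0.2677; exp(−0.2677) = 0.7651.
C = 0.09201 × 0.7651 = 0.0704 kg/m³.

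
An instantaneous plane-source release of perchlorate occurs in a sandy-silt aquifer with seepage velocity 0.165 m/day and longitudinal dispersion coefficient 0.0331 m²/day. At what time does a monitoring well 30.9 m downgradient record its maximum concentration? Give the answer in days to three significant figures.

For the 1D instantaneous-source solution, setting ∂C/∂t = 0 at fixed x gives v²t² + 2Dt − x² = 0, so t = (√(D² + v²x²) − D)/v².
√(D² + v²x²) = √(0.0331² + 0.165² × 30.9²) = 5.099; v² = 0.027225.
t = (5.099 − 0.0331)/0.027225 = 186 days (vs. the pure-advection estimate x/v = 187 d).

186 days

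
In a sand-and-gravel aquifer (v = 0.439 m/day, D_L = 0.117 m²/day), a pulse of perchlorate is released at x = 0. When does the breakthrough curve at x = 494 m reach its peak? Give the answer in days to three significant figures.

1120 days

For the 1D instantaneous-source solution, setting ∂C/∂t = 0 at fixed x gives v²t² + 2Dt − x² = 0, so t = (√(D² + v²x²) − D)/v².
√(D² + v²x²) = √(0.117² + 0.439² × 494²) = 216.9; v² = 0.192721.
t = (216.9 − 0.117)/0.192721 = 1120 days (vs. the pure-advection estimate x/v = 1130 d).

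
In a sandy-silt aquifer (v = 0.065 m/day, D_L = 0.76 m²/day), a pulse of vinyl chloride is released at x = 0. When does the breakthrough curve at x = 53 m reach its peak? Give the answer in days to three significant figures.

For the 1D instantaneous-source solution, setting ∂C/∂t = 0 at fixed x gives v²t² + 2Dt − x² = 0, so t = (√(D² + v²x²) − D)/v².
√(D² + v²x²) = √(0.76² + 0.065² × 53²) = 3.528; v² = 0.004225.
t = (3.528 − 0.76)/0.004225 = 655 days (vs. the pure-advection estimate x/v = 815 d).

655 days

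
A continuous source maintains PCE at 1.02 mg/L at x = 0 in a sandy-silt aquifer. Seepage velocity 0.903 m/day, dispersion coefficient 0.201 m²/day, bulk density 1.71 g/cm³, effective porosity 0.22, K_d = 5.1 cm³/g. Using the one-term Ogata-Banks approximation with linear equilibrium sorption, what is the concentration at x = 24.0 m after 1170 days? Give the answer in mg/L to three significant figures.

Retardation factor R = 1 + ρ_b·K_d/n = 1 + 1.71 × 5.1/0.22 = 40.64.
Sorption retards both mechanisms: v_R = v/R = 0.02222 m/day, D_R = D/R = 0.004946 m²/day.
v_R·t = 0.02222 × 1170 = 25.9974 m; 2√(D_R t) = 4.811 m; argument = (24.0 − 25.9974)/4.811 = -0.4152.
C = C₀ × ½·erfc(-0.4152) = 1.02 × 0.7215 = 0.736 mg/L.

0.736 mg/L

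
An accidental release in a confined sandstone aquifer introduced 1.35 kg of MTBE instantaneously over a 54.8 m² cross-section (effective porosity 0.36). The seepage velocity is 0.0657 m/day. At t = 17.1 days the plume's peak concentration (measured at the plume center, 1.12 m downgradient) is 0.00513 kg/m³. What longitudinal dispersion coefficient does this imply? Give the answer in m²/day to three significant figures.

At the plume center C_max = M/(n_e·A·√(4πDt)), so D = M²/(4πt·(n_e·A·C_max)²).
n_e·A·C_max = 0.36 × 54.8 × 0.00513 = 0.1012 kg/m.
D = 1.35²/(4π × 17.1 × 0.1012²) = 0.828 m²/day.

0.828 m²/day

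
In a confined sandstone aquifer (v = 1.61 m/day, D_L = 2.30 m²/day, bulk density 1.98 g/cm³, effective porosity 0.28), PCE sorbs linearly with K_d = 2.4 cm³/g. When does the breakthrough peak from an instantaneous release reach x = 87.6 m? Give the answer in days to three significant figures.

962 days

Retardation factor R = 1 + ρ_b·K_d/n = 1 + 1.98 × 2.4/0.28 = 17.97.
Sorption retards both mechanisms: v_R = v/R = 0.08959 m/day, D_R = D/R = 0.1280 m²/day.
Peak time from v_R²t² + 2D_R t − x² = 0: t = (√(D_R² + v_R²x²) − D_R)/v_R².
√(D_R² + v_R²x²) = √(0.1280² + 0.08959² × 87.6²) = 7.849; v_R² = 0.008026.
t = (7.849 − 0.1280)/0.008026 = 962 days.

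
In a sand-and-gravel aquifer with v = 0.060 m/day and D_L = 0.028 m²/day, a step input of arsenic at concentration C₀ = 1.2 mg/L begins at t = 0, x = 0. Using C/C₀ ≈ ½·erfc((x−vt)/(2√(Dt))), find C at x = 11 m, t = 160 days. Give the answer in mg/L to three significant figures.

0.384 mg/L

For a continuous step input, C/C₀ ≈ ½·erfc((x−vt)/(2√(Dt))).
vt = 0.060 × 160 = 9.6 m and 2√(Dt) = 2√(0.028 × 160) = 4.233 m.
Argument (x−vt)/(2√(Dt)) = (11 − 9.6)/4.233 = 0.3307; ½·erfc(0.3307) = 0.3200.
C = 1.2 × 0.3200 = 0.384 mg/L.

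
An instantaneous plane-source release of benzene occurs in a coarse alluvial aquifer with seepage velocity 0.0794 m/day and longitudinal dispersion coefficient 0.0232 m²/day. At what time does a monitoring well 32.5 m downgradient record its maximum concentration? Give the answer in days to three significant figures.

For the 1D instantaneous-source solution, setting ∂C/∂t = 0 at fixed x gives v²t² + 2Dt − x² = 0, so t = (√(D² + v²x²) − D)/v².
√(D² + v²x²) = √(0.0232² + 0.0794² × 32.5²) = 2.581; v² = 0.00630436.
t = (2.581 − 0.0232)/0.00630436 = 406 days (vs. the pure-advection estimate x/v = 409 d).

406 days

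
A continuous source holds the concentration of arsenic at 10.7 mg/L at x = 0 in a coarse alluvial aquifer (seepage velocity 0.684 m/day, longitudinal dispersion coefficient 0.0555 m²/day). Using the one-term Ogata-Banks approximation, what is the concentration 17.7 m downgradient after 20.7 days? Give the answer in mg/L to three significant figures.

0.104 mg/L

For a continuous step input, C/C₀ ≈ ½·erfc((x−vt)/(2√(Dt))).
vt = 0.684 × 20.7 = 14.1588 m and 2√(Dt) = 2√(0.0555 × 20.7) = 2.144 m.
Argument (x−vt)/(2√(Dt)) = (17.7 − 14.1588)/2.144 = 1.652; ½·erfc(1.652) = 0.009738.
C = 10.7 × 0.009738 = 0.104 mg/L.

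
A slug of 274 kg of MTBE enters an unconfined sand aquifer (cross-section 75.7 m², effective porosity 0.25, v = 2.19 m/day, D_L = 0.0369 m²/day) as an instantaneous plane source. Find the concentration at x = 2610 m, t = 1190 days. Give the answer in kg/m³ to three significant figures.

For an instantaneous plane source, C(x,t) = M/(n_e·A·√(4πDt)) · exp(−(x−vt)²/(4Dt)), with n_e·A the pore (flow) area.
Plume center vt = 2.19 × 1190 = 2606.1 m, so the well at 2610 m is 3.9 m downgradient of the peak.
√(4πDt) = 23.49 m, giving peak height M/(n_e·A·√(4πDt)) = 274/(0.25 × 75.7 × 23.49) = 0.6164 kg/m³.
(x−vt)²/(4Dt) = (3.9)²/(4 × 0.0369 × 1190) = 0.08660; exp(−0.08660) = 0.9170.
C = 0.6164 × 0.9170 = 0.565 kg/m³.

0.565 kg/m³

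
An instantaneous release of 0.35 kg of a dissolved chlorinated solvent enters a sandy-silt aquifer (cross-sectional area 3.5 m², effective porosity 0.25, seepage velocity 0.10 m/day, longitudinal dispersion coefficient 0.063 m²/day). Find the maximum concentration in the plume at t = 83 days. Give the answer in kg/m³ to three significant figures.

The peak of an instantaneous 1D plume sits at x = vt; there the Gaussian factor is 1 and C_max = M/(n_e·A·√(4πDt)), where n_e·A is the pore area the mass is dissolved in.
√(4πDt) = √(4π × 0.063 × 83) = 8.106 m, so C_max = 0.35/(0.25 × 3.5 × 8.106) = 0.0493 kg/m³.

0.0493 kg/m³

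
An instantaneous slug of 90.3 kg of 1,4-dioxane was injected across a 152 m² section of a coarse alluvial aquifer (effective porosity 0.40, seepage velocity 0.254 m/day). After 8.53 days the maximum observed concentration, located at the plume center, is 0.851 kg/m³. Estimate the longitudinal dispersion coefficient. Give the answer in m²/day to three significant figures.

At the plume center C_max = M/(n_e·A·√(4πDt)), so D = M²/(4πt·(n_e·A·C_max)²).
n_e·A·C_max = 0.40 × 152 × 0.851 = 51.74 kg/m.
D = 90.3²/(4π × 8.53 × 51.74²) = 0.0284 m²/day.

0.0284 m²/day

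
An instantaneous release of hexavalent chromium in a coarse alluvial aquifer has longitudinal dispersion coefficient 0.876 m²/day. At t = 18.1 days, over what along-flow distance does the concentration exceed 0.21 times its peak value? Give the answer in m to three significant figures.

19.9 m

The plume is Gaussian with σ = √(2Dt) = √(2 × 0.876 × 18.1) = 5.631 m.
C/C_peak = exp(−Δx²/(2σ²)) = 0.21 ⇒ Δx = σ·√(−2 ln 0.21) = 5.631 × 1.767 = 9.950 m.
Width = 2Δx = 19.9 m.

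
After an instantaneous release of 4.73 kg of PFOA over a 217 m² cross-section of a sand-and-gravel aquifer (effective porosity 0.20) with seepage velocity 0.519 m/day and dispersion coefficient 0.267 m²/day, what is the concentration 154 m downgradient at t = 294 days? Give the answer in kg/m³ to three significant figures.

0.00345 kg/m³

For an instantaneous plane source, C(x,t) = M/(n_e·A·√(4πDt)) · exp(−(x−vt)²/(4Dt)), with n_e·A the pore (flow) area.
Plume center vt = 0.519 × 294 = 152.586 m, so the well at 154 m is 1.414 m downgradient of the peak.
√(4πDt) = 31.41 m, giving peak height M/(n_e·A·√(4πDt)) = 4.73/(0.20 × 217 × 31.41) = 0.003470 kg/m³.
(x−vt)²/(4Dt) = (1.414)²/(4 × 0.267 × 294) = 0.006368; exp(−0.006368) = 0.9937.
C = 0.003470 × 0.9937 = 0.00345 kg/m³.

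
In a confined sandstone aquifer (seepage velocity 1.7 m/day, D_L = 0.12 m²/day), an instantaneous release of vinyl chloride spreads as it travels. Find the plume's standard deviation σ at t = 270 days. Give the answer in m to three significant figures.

Dispersive spreading gives a Gaussian with σ² = 2Dt; advection only shifts the center.
σ = √(2 × 0.12 × 270) = 8.05 m.

8.05 m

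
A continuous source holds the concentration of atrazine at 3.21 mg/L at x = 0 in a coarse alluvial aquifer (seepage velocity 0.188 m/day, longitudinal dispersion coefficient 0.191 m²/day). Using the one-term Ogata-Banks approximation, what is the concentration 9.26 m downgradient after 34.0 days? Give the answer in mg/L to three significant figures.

For a continuous step input, C/C₀ ≈ ½·erfc((x−vt)/(2√(Dt))).
vt = 0.188 × 34.0 = 6.392 m and 2√(Dt) = 2√(0.191 × 34.0) = 5.097 m.
Argument (x−vt)/(2√(Dt)) = (9.26 − 6.392)/5.097 = 0.5627; ½·erfc(0.5627) = 0.2131.
C = 3.21 × 0.2131 = 0.684 mg/L.

0.684 mg/L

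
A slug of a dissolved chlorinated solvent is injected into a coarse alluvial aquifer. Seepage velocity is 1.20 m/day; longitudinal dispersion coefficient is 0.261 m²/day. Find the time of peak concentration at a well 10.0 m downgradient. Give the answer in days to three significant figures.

For the 1D instantaneous-source solution, setting ∂C/∂t = 0 at fixed x gives v²t² + 2Dt − x² = 0, so t = (√(D² + v²x²) − D)/v².
√(D² + v²x²) = √(0.261² + 1.20² × 10.0²) = 12.00; v² = 1.44.
t = (12.00 − 0.261)/1.44 = 8.15 days (vs. the pure-advection estimate x/v = 8.33 d).

8.15 days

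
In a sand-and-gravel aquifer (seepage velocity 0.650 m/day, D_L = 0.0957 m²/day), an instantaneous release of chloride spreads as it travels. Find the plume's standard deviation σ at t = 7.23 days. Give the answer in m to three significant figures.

Dispersive spreading gives a Gaussian with σ² = 2Dt; advection only shifts the center.
σ = √(2 × 0.0957 × 7.23) = 1.18 m.

1.18 m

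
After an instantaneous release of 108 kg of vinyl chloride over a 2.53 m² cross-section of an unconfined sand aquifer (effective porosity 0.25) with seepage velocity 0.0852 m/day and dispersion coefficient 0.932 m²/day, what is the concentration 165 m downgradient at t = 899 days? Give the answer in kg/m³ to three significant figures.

0.162 kg/m³

For an instantaneous plane source, C(x,t) = M/(n_e·A·√(4πDt)) · exp(−(x−vt)²/(4Dt)), with n_e·A the pore (flow) area.
Plume center vt = 0.0852 × 899 = 76.5948 m, so the well at 165 m is 88.4052 m downgradient of the peak.
√(4πDt) = 102.6 m, giving peak height M/(n_e·A·√(4πDt)) = 108/(0.25 × 2.53 × 102.6) = 1.664 kg/m³.
(x−vt)²/(4Dt) = (88.4052)²/(4 × 0.932 × 899) = 2.332; exp(−2.332) = 0.09710.
C = 1.664 × 0.09710 = 0.162 kg/m³.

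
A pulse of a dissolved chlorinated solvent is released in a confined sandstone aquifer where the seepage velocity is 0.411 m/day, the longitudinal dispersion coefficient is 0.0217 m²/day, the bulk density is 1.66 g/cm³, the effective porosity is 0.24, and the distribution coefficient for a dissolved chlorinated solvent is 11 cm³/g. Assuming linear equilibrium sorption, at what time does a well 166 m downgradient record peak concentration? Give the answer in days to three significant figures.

Retardation factor R = 1 + ρ_b·K_d/n = 1 + 1.66 × 11/0.24 = 77.08.
Sorption retards both mechanisms: v_R = v/R = 0.005332 m/day, D_R = D/R = 0.0002815 m²/day.
Peak time from v_R²t² + 2D_R t − x² = 0: t = (√(D_R² + v_R²x²) − D_R)/v_R².
√(D_R² + v_R²x²) = √(0.0002815² + 0.005332² × 166²) = 0.8851; v_R² = 2.843e-05.
t = (0.8851 − 0.0002815)/2.843e-05 = 31100 days.

31100 days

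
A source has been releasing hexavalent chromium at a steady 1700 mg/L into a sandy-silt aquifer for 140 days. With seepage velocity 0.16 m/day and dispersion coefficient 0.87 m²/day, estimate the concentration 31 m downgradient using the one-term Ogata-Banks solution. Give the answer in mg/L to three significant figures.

494 mg/L

For a continuous step input, C/C₀ ≈ ½·erfc((x−vt)/(2√(Dt))).
vt = 0.16 × 140 = 22.4 m and 2√(Dt) = 2√(0.87 × 140) = 22.07 m.
Argument (x−vt)/(2√(Dt)) = (31 − 22.4)/22.07 = 0.3897; ½·erfc(0.3897) = 0.2908.
C = 1700 × 0.2908 = 494 mg/L.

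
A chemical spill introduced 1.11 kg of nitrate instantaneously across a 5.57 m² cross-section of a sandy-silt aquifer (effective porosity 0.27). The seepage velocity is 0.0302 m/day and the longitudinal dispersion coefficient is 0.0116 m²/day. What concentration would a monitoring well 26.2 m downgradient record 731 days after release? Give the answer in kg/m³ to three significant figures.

For an instantaneous plane source, C(x,t) = M/(n_e·A·√(4πDt)) · exp(−(x−vt)²/(4Dt)), with n_e·A the pore (flow) area.
Plume center vt = 0.0302 × 731 = 22.0762 m, so the well at 26.2 m is 4.1238 m downgradient of the peak.
√(4πDt) = 10.32 m, giving peak height M/(n_e·A·√(4πDt)) = 1.11/(0.27 × 5.57 × 10.32) = 0.07152 kg/m³.
(x−vt)²/(4Dt) = (4.1238)²/(4 × 0.0116 × 731) = 0.5014; exp(−0.5014) = 0.6057.
C = 0.07152 × 0.6057 = 0.0433 kg/m³.

0.0433 kg/m³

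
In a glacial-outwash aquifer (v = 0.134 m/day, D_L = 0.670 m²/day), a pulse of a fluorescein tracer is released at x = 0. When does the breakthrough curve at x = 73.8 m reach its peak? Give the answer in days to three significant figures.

For the 1D instantaneous-source solution, setting ∂C/∂t = 0 at fixed x gives v²t² + 2Dt − x² = 0, so t = (√(D² + v²x²) − D)/v².
√(D² + v²x²) = √(0.670² + 0.134² × 73.8²) = 9.912; v² = 0.017956.
t = (9.912 − 0.670)/0.017956 = 515 days (vs. the pure-advection estimate x/v = 551 d).

515 days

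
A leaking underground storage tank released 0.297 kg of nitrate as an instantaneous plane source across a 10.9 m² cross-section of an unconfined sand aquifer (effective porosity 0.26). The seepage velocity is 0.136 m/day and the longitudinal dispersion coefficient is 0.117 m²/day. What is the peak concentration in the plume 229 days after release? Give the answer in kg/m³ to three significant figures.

The peak of an instantaneous 1D plume sits at x = vt; there the Gaussian factor is 1 and C_max = M/(n_e·A·√(4πDt)), where n_e·A is the pore area the mass is dissolved in.
√(4πDt) = √(4π × 0.117 × 229) = 18.35 m, so C_max = 0.297/(0.26 × 10.9 × 18.35) = 0.00571 kg/m³.

0.00571 kg/m³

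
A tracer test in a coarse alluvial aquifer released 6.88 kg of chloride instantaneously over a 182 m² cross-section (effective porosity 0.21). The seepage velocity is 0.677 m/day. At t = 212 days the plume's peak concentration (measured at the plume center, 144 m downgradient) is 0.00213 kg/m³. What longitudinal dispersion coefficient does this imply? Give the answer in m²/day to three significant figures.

At the plume center C_max = M/(n_e·A·√(4πDt)), so D = M²/(4πt·(n_e·A·C_max)²).
n_e·A·C_max = 0.21 × 182 × 0.00213 = 0.08141 kg/m.
D = 6.88²/(4π × 212 × 0.08141²) = 2.68 m²/day.

2.68 m²/day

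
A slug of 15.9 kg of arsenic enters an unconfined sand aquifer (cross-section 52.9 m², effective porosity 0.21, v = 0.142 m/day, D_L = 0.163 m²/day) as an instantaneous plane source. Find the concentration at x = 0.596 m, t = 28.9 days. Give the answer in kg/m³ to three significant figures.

0.0968 kg/m³

For an instantaneous plane source, C(x,t) = M/(n_e·A·√(4πDt)) · exp(−(x−vt)²/(4Dt)), with n_e·A the pore (flow) area.
Plume center vt = 0.142 × 28.9 = 4.1038 m, so the well at 0.596 m is 3.5078 m upgradient of the peak.
√(4πDt) = 7.694 m, giving peak height M/(n_e·A·√(4πDt)) = 15.9/(0.21 × 52.9 × 7.694) = 0.1860 kg/m³.
(x−vt)²/(4Dt) = (-3.5078)²/(4 × 0.163 × 28.9) = 0.6530; exp(−0.6530) = 0.5205.
C = 0.1860 × 0.5205 = 0.0968 kg/m³.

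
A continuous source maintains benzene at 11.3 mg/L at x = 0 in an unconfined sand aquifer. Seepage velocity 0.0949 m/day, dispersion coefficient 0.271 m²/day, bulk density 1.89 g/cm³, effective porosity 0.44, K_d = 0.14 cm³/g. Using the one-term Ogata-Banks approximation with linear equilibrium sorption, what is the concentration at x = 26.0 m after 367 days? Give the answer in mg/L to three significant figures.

Retardation factor R = 1 + ρ_b·K_d/n = 1 + 1.89 × 0.14/0.44 = 1.601.
Sorption retards both mechanisms: v_R = v/R = 0.05928 m/day, D_R = D/R = 0.1693 m²/day.
v_R·t = 0.05928 × 367 = 21.75576 m; 2√(D_R t) = 15.76 m; argument = (26.0 − 21.75576)/15.76 = 0.2693.
C = C₀ × ½·erfc(0.2693) = 11.3 × 0.3517 = 3.97 mg/L.

3.97 mg/L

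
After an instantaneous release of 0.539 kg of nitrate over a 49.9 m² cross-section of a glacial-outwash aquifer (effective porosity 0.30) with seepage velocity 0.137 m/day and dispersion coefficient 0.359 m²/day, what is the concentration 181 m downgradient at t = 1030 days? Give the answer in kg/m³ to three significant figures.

0.000180 kg/m³

For an instantaneous plane source, C(x,t) = M/(n_e·A·√(4πDt)) · exp(−(x−vt)²/(4Dt)), with n_e·A the pore (flow) area.
Plume center vt = 0.137 × 1030 = 141.11 m, so the well at 181 m is 39.89 m downgradient of the peak.
√(4πDt) = 68.17 m, giving peak height M/(n_e·A·√(4πDt)) = 0.539/(0.30 × 49.9 × 68.17) = 0.0005282 kg/m³.
(x−vt)²/(4Dt) = (39.89)²/(4 × 0.359 × 1030) = 1.076; exp(−1.076) = 0.3410.
C = 0.0005282 × 0.3410 = 0.000180 kg/m³.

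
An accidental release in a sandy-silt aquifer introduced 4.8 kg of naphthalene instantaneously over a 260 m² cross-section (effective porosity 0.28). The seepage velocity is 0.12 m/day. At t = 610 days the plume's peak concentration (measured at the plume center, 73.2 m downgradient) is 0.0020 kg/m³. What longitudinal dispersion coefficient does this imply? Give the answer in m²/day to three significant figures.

At the plume center C_max = M/(n_e·A·√(4πDt)), so D = M²/(4πt·(n_e·A·C_max)²).
n_e·A·C_max = 0.28 × 260 × 0.0020 = 0.1456 kg/m.
D = 4.8²/(4π × 610 × 0.1456²) = 0.142 m²/day.

0.142 m²/day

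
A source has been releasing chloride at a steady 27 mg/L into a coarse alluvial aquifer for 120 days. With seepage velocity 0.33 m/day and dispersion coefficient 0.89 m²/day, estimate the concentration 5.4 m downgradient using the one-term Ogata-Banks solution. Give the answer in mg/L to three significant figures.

For a continuous step input, C/C₀ ≈ ½·erfc((x−vt)/(2√(Dt))).
vt = 0.33 × 120 = 39.6 m and 2√(Dt) = 2√(0.89 × 120) = 20.67 m.
Argument (x−vt)/(2√(Dt)) = (5.4 − 39.6)/20.67 = -1.655; ½·erfc(-1.655) = 0.9904.
C = 27 × 0.9904 = 26.7 mg/L.

26.7 mg/L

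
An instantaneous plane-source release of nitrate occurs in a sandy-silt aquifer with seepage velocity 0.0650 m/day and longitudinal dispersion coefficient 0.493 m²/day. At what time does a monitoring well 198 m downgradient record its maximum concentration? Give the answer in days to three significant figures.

For the 1D instantaneous-source solution, setting ∂C/∂t = 0 at fixed x gives v²t² + 2Dt − x² = 0, so t = (√(D² + v²x²) − D)/v².
√(D² + v²x²) = √(0.493² + 0.0650² × 198²) = 12.88; v² = 0.004225.
t = (12.88 − 0.493)/0.004225 = 2930 days (vs. the pure-advection estimate x/v = 3050 d).

2930 days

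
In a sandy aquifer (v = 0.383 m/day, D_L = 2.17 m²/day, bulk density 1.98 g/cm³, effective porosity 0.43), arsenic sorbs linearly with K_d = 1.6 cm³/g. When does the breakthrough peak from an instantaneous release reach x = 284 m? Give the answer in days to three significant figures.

Retardation factor R = 1 + ρ_b·K_d/n = 1 + 1.98 × 1.6/0.43 = 8.367.
Sorption retards both mechanisms: v_R = v/R = 0.04578 m/day, D_R = D/R = 0.2594 m²/day.
Peak time from v_R²t² + 2D_R t − x² = 0: t = (√(D_R² + v_R²x²) − D_R)/v_R².
√(D_R² + v_R²x²) = √(0.2594² + 0.04578² × 284²) = 13.00; v_R² = 0.002096.
t = (13.00 − 0.2594)/0.002096 = 6080 days.

6080 days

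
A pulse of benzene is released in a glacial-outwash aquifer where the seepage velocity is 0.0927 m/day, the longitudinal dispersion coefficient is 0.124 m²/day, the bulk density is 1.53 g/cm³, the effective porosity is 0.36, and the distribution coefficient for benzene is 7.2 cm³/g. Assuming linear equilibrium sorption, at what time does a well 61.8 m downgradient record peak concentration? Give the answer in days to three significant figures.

Retardation factor R = 1 + ρ_b·K_d/n = 1 + 1.53 × 7.2/0.36 = 31.60.
Sorption retards both mechanisms: v_R = v/R = 0.002934 m/day, D_R = D/R = 0.003924 m²/day.
Peak time from v_R²t² + 2D_R t − x² = 0: t = (√(D_R² + v_R²x²) − D_R)/v_R².
√(D_R² + v_R²x²) = √(0.003924² + 0.002934² × 61.8²) = 0.1814; v_R² = 8.608e-06.
t = (0.1814 − 0.003924)/8.608e-06 = 20600 days.

20600 days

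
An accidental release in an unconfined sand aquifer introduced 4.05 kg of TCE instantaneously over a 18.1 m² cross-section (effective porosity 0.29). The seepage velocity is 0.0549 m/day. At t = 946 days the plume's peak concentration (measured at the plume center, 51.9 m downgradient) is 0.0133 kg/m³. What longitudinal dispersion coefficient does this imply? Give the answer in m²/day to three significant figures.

0.283 m²/day

At the plume center C_max = M/(n_e·A·√(4πDt)), so D = M²/(4πt·(n_e·A·C_max)²).
n_e·A·C_max = 0.29 × 18.1 × 0.0133 = 0.06981 kg/m.
D = 4.05²/(4π × 946 × 0.06981²) = 0.283 m²/day.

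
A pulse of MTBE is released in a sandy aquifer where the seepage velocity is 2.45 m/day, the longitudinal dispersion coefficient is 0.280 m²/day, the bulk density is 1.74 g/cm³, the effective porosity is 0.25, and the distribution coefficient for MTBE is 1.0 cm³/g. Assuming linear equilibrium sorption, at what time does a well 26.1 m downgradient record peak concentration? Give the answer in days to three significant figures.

Retardation factor R = 1 + ρ_b·K_d/n = 1 + 1.74 × 1.0/0.25 = 7.960.
Sorption retards both mechanisms: v_R = v/R = 0.3078 m/day, D_R = D/R = 0.03518 m²/day.
Peak time from v_R²t² + 2D_R t − x² = 0: t = (√(D_R² + v_R²x²) − D_R)/v_R².
√(D_R² + v_R²x²) = √(0.03518² + 0.3078² × 26.1²) = 8.034; v_R² = 0.09474.
t = (8.034 − 0.03518)/0.09474 = 84.4 days.

84.4 days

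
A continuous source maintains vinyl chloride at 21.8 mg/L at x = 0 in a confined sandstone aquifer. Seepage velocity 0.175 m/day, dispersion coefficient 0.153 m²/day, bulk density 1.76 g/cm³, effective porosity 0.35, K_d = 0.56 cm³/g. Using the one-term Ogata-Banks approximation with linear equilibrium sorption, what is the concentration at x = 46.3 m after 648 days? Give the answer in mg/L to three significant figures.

0.233 mg/L

Retardation factor R = 1 + ρ_b·K_d/n = 1 + 1.76 × 0.56/0.35 = 3.816.
Sorption retards both mechanisms: v_R = v/R = 0.04586 m/day, D_R = D/R = 0.04009 m²/day.
v_R·t = 0.04586 × 648 = 29.71728 m; 2√(D_R t) = 10.19 m; argument = (46.3 − 29.71728)/10.19 = 1.627.
C = C₀ × ½·erfc(1.627) = 21.8 × 0.01070 = 0.233 mg/L.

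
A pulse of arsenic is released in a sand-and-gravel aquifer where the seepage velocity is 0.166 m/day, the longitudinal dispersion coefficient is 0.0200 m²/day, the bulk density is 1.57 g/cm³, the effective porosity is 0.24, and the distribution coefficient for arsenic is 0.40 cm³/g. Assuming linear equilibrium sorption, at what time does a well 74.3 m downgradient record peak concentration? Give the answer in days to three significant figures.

1620 days

Retardation factor R = 1 + ρ_b·K_d/n = 1 + 1.57 × 0.40/0.24 = 3.617.
Sorption retards both mechanisms: v_R = v/R = 0.04589 m/day, D_R = D/R = 0.005529 m²/day.
Peak time from v_R²t² + 2D_R t − x² = 0: t = (√(D_R² + v_R²x²) − D_R)/v_R².
√(D_R² + v_R²x²) = √(0.005529² + 0.04589² × 74.3²) = 3.410; v_R² = 0.002106.
t = (3.410 − 0.005529)/0.002106 = 1620 days.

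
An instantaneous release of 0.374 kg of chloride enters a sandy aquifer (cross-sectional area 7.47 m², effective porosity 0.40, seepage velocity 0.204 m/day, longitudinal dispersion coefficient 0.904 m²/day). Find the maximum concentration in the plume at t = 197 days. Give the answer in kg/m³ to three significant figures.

0.00265 kg/m³

The peak of an instantaneous 1D plume sits at x = vt; there the Gaussian factor is 1 and C_max = M/(n_e·A·√(4πDt)), where n_e·A is the pore area the mass is dissolved in.
√(4πDt) = √(4π × 0.904 × 197) = 47.31 m, so C_max = 0.374/(0.40 × 7.47 × 47.31) = 0.00265 kg/m³.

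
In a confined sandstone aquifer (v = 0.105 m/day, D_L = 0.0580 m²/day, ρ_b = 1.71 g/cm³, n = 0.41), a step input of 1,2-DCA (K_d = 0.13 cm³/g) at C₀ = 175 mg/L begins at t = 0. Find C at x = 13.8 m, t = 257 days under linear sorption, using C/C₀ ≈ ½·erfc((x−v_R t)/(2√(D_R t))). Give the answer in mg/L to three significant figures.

140 mg/L

Retardation factor R = 1 + ρ_b·K_d/n = 1 + 1.71 × 0.13/0.41 = 1.542.
Sorption retards both mechanisms: v_R = v/R = 0.06809 m/day, D_R = D/R = 0.03761 m²/day.
v_R·t = 0.06809 × 257 = 17.49913 m; 2√(D_R t) = 6.218 m; argument = (13.8 − 17.49913)/6.218 = -0.5949.
C = C₀ × ½·erfc(-0.5949) = 175 × 0.7999 = 140 mg/L.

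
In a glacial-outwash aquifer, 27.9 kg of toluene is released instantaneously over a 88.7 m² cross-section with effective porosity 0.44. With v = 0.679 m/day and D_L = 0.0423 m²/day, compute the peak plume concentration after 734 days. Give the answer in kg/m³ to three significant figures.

0.0362 kg/m³

The peak of an instantaneous 1D plume sits at x = vt; there the Gaussian factor is 1 and C_max = M/(n_e·A·√(4πDt)), where n_e·A is the pore area the mass is dissolved in.
√(4πDt) = √(4π × 0.0423 × 734) = 19.75 m, so C_max = 27.9/(0.44 × 88.7 × 19.75) = 0.0362 kg/m³.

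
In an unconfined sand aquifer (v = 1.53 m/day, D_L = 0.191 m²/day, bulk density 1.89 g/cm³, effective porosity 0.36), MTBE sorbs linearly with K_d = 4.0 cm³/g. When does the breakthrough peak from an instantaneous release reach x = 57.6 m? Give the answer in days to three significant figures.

Retardation factor R = 1 + ρ_b·K_d/n = 1 + 1.89 × 4.0/0.36 = 22.00.
Sorption retards both mechanisms: v_R = v/R = 0.06955 m/day, D_R = D/R = 0.008682 m²/day.
Peak time from v_R²t² + 2D_R t − x² = 0: t = (√(D_R² + v_R²x²) − D_R)/v_R².
√(D_R² + v_R²x²) = √(0.008682² + 0.06955² × 57.6²) = 4.006; v_R² = 0.004837.
t = (4.006 − 0.008682)/0.004837 = 826 days.

826 days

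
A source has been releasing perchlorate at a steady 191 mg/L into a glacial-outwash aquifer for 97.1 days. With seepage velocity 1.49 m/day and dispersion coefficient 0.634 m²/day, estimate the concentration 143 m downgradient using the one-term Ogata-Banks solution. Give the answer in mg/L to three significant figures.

107 mg/L

For a continuous step input, C/C₀ ≈ ½·erfc((x−vt)/(2√(Dt))).
vt = 1.49 × 97.1 = 144.679 m and 2√(Dt) = 2√(0.634 × 97.1) = 15.69 m.
Argument (x−vt)/(2√(Dt)) = (143 − 144.679)/15.69 = -0.1070; ½·erfc(-0.1070) = 0.5601.
C = 191 × 0.5601 = 107 mg/L.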